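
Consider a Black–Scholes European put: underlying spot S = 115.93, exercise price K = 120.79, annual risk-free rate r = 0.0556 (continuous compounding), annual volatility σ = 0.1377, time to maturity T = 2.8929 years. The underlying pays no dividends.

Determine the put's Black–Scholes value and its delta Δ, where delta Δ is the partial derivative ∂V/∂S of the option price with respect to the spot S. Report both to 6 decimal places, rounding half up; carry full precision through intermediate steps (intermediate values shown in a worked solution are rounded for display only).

σ√T = 0.1377·√2.8929 = 0.234207
d₁ = (ln(S/K) + (r+σ²/2)T) / (σ√T) = (ln(115.93/120.79) + (0.0556+0.1377²/2)·2.8929) / 0.234207 = (-0.041067 + 0.188272) / 0.234207 = 0.628523
d₂ = d₁ − σ√T = 0.628523 − 0.234207 = 0.394316
e^{−rT} = e^{−0.0556·2.8929} = 0.851424
N(−d₁) = 0.264831,  N(−d₂) = 0.346674
Put price V = K·e^{−rT}·N(−d₂) − S·N(−d₁) = 35.653148 − 30.701805 = 4.951343
Δ = −N(−d₁) = -0.264831

price = 4.951343
Δ = -0.264831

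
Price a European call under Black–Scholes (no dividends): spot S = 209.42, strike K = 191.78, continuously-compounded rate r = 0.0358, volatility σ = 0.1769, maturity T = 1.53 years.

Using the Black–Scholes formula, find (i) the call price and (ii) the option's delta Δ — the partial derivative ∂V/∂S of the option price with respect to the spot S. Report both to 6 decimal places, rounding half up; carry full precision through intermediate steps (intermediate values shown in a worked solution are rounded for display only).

price = 34.442475
Δ = 0.776930

σ√T = 0.1769·√1.53 = 0.218813
d₁ = (ln(S/K) + (r+σ²/2)T) / (σ√T) = (ln(209.42/191.78) + (0.0358+0.1769²/2)·1.53) / 0.218813 = (0.087993 + 0.078714) / 0.218813 = 0.761867
d₂ = d₁ − σ√T = 0.761867 − 0.218813 = 0.543054
e^{−rT} = e^{−0.0358·1.53} = 0.946699
N(d₁) = 0.776930,  N(d₂) = 0.706454
Call price V = S·N(d₁) − K·e^{−rT}·N(d₂) = 162.704735 − 128.262260 = 34.442475
Δ = N(d₁) = 0.776930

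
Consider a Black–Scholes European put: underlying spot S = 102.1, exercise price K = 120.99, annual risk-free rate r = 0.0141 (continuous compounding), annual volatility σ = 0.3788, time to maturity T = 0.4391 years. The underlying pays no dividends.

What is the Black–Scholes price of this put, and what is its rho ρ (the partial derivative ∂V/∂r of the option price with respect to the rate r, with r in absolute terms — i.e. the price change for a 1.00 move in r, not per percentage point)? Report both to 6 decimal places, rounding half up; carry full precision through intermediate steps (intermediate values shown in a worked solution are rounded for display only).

price = 22.434148
ρ = -41.260051

σ√T = 0.3788·√0.4391 = 0.251010
d₁ = (ln(S/K) + (r+σ²/2)T) / (σ√T) = (ln(102.1/120.99) + (0.0141+0.3788²/2)·0.4391) / 0.251010 = (-0.169755 + 0.037694) / 0.251010 = -0.526117
d₂ = d₁ − σ√T = -0.526117 − 0.251010 = -0.777127
e^{−rT} = e^{−0.0141·0.4391} = 0.993828
N(−d₁) = 0.700596,  N(−d₂) = 0.781458
Put price V = K·e^{−rT}·N(−d₂) − S·N(−d₁) = 93.965044 − 71.530896 = 22.434148
ρ = −K·T·e^{−rT}·N(−d₂) = -41.260051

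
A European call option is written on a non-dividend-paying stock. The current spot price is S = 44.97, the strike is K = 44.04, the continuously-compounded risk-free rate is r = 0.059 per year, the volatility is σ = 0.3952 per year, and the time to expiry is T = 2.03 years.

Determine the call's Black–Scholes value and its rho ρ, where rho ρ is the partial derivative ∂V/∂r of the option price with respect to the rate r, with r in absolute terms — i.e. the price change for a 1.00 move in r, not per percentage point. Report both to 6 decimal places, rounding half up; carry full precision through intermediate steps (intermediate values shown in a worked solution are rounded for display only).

price = 12.547346
ρ = 38.651662

σ√T = 0.3952·√2.03 = 0.563073
d₁ = (ln(S/K) + (r+σ²/2)T) / (σ√T) = (ln(44.97/44.04) + (0.059+0.3952²/2)·2.03) / 0.563073 = (0.020897 + 0.278296) / 0.563073 = 0.531357
d₂ = d₁ − σ√T = 0.531357 − 0.563073 = -0.031716
e^{−rT} = e^{−0.059·2.03} = 0.887124
N(d₁) = 0.702414,  N(d₂) = 0.487349
Call price V = S·N(d₁) − K·e^{−rT}·N(d₂) = 31.587574 − 19.040228 = 12.547346
ρ = K·T·e^{−rT}·N(d₂) = 38.651662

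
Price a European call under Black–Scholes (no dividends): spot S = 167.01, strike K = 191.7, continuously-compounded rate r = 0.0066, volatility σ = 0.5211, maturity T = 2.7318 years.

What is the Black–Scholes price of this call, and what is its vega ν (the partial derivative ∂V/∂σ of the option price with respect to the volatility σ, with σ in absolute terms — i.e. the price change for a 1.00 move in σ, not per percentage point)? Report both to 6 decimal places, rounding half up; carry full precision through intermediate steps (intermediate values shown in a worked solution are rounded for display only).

price = 49.107594
ν = 105.542340

σ√T = 0.5211·√2.7318 = 0.861282
d₁ = (ln(S/K) + (r+σ²/2)T) / (σ√T) = (ln(167.01/191.7) + (0.0066+0.5211²/2)·2.7318) / 0.861282 = (-0.137878 + 0.388933) / 0.861282 = 0.291490
d₂ = d₁ − σ√T = 0.291490 − 0.861282 = -0.569792
e^{−rT} = e^{−0.0066·2.7318} = 0.982132
N(d₁) = 0.614662,  N(d₂) = 0.284409
Call price V = S·N(d₁) − K·e^{−rT}·N(d₂) = 102.654677 − 53.547083 = 49.107594
φ(d₁) = (1/√(2π))·e^{−d₁²/2} = 0.382349
ν = S·φ(d₁)·√T = 105.542340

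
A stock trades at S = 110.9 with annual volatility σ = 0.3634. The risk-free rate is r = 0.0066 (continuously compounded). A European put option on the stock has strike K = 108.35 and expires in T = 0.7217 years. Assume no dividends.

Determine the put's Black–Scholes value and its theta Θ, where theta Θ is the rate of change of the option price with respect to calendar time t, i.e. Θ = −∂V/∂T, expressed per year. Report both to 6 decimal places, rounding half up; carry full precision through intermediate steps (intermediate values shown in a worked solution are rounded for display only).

σ√T = 0.3634·√0.7217 = 0.308719
d₁ = (ln(S/K) + (r+σ²/2)T) / (σ√T) = (ln(110.9/108.35) + (0.0066+0.3634²/2)·0.7217) / 0.308719 = (0.023262 + 0.052417) / 0.308719 = 0.245139
d₂ = d₁ − σ√T = 0.245139 − 0.308719 = -0.063580
e^{−rT} = e^{−0.0066·0.7217} = 0.995248
N(−d₁) = 0.403174,  N(−d₂) = 0.525348
Put price V = K·e^{−rT}·N(−d₂) − S·N(−d₁) = 56.650929 − 44.712038 = 11.938892
φ(d₁) = (1/√(2π))·e^{−d₁²/2} = 0.387134
Θ = −S·φ(d₁)·σ/(2√T) + r·K·e^{−rT}·N(−d₂) = −9.182673 + 0.373896 = -8.808777

price = 11.938892
Θ = -8.808777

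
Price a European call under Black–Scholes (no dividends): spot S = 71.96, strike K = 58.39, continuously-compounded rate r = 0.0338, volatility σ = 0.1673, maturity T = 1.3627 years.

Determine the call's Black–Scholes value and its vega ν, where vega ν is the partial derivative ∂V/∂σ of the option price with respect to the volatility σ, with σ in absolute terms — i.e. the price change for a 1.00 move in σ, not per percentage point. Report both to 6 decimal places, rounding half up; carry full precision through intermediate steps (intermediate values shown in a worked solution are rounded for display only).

price = 16.752858
ν = 12.516270

σ√T = 0.1673·√1.3627 = 0.195297
d₁ = (ln(S/K) + (r+σ²/2)T) / (σ√T) = (ln(71.96/58.39) + (0.0338+0.1673²/2)·1.3627) / 0.195297 = (0.208966 + 0.065130) / 0.195297 = 1.403479
d₂ = d₁ − σ√T = 1.403479 − 0.195297 = 1.208182
e^{−rT} = e^{−0.0338·1.3627} = 0.954985
N(d₁) = 0.919763,  N(d₂) = 0.886511
Call price V = S·N(d₁) − K·e^{−rT}·N(d₂) = 66.186142 − 49.433285 = 16.752858
φ(d₁) = (1/√(2π))·e^{−d₁²/2} = 0.148999
ν = S·φ(d₁)·√T = 12.516270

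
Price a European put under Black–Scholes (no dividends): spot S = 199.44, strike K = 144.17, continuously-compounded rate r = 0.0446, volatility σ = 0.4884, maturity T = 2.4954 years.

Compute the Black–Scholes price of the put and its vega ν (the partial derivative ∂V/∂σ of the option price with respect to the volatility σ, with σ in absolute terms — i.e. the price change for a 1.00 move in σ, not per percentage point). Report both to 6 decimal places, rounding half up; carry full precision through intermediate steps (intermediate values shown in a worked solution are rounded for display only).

σ√T = 0.4884·√2.4954 = 0.771517
d₁ = (ln(S/K) + (r+σ²/2)T) / (σ√T) = (ln(199.44/144.17) + (0.0446+0.4884²/2)·2.4954) / 0.771517 = (0.324520 + 0.408914) / 0.771517 = 0.950639
d₂ = d₁ − σ√T = 0.950639 − 0.771517 = 0.179122
e^{−rT} = e^{−0.0446·2.4954} = 0.894675
N(−d₁) = 0.170894,  N(−d₂) = 0.428921
Put price V = K·e^{−rT}·N(−d₂) − S·N(−d₁) = 55.324504 − 34.083057 = 21.241447
φ(d₁) = (1/√(2π))·e^{−d₁²/2} = 0.253905
ν = S·φ(d₁)·√T = 79.993230

price = 21.241447
ν = 79.993230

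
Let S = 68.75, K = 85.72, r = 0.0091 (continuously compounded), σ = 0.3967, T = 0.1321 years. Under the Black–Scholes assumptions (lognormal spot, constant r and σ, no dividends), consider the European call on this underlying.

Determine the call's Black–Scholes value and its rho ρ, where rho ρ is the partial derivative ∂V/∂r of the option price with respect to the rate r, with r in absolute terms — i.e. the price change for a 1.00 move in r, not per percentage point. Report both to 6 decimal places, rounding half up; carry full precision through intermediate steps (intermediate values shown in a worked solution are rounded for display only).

price = 0.307883
ρ = 0.627570

σ√T = 0.3967·√0.1321 = 0.144183
d₁ = (ln(S/K) + (r+σ²/2)T) / (σ√T) = (ln(68.75/85.72) + (0.0091+0.3967²/2)·0.1321) / 0.144183 = (-0.220609 + 0.011596) / 0.144183 = -1.449638
d₂ = d₁ − σ√T = -1.449638 − 0.144183 = -1.593821
e^{−rT} = e^{−0.0091·0.1321} = 0.998799
N(d₁) = 0.073580,  N(d₂) = 0.055488
Call price V = S·N(d₁) − K·e^{−rT}·N(d₂) = 5.058605 − 4.750722 = 0.307883
ρ = K·T·e^{−rT}·N(d₂) = 0.627570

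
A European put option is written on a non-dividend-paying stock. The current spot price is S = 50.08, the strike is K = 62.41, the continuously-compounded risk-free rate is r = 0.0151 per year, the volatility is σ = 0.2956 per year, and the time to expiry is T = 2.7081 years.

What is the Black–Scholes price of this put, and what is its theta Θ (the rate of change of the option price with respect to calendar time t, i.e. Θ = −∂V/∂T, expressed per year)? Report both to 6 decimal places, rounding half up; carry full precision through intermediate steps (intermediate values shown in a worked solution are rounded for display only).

price = 16.175920
Θ = -1.120356

σ√T = 0.2956·√2.7081 = 0.486448
d₁ = (ln(S/K) + (r+σ²/2)T) / (σ√T) = (ln(50.08/62.41) + (0.0151+0.2956²/2)·2.7081) / 0.486448 = (-0.220104 + 0.159208) / 0.486448 = -0.125184
d₂ = d₁ − σ√T = -0.125184 − 0.486448 = -0.611632
e^{−rT} = e^{−0.0151·2.7081} = 0.959932
N(−d₁) = 0.549811,  N(−d₂) = 0.729609
Put price V = K·e^{−rT}·N(−d₂) − S·N(−d₁) = 43.710454 − 27.534534 = 16.175920
φ(d₁) = (1/√(2π))·e^{−d₁²/2} = 0.395829
Θ = −S·φ(d₁)·σ/(2√T) + r·K·e^{−rT}·N(−d₂) = −1.780383 + 0.660028 = -1.120356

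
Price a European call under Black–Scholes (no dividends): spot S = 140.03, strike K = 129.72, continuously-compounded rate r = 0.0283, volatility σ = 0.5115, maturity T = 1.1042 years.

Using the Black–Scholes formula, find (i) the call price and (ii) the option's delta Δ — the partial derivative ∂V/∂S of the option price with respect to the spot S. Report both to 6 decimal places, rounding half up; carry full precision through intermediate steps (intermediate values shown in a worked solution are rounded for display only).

price = 35.853628
Δ = 0.680526

σ√T = 0.5115·√1.1042 = 0.537489
d₁ = (ln(S/K) + (r+σ²/2)T) / (σ√T) = (ln(140.03/129.72) + (0.0283+0.5115²/2)·1.1042) / 0.537489 = (0.076478 + 0.175696) / 0.537489 = 0.469171
d₂ = d₁ − σ√T = 0.469171 − 0.537489 = -0.068318
e^{−rT} = e^{−0.0283·1.1042} = 0.969234
N(d₁) = 0.680526,  N(d₂) = 0.472766
Call price V = S·N(d₁) − K·e^{−rT}·N(d₂) = 95.294117 − 59.440489 = 35.853628
Δ = N(d₁) = 0.680526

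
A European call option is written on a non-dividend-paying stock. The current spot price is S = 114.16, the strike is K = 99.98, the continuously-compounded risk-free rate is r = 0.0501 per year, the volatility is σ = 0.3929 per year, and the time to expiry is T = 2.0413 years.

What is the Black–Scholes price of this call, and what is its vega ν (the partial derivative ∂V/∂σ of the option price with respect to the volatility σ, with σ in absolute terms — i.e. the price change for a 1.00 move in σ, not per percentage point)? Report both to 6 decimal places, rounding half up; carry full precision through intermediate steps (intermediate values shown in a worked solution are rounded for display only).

σ√T = 0.3929·√2.0413 = 0.561352
d₁ = (ln(S/K) + (r+σ²/2)T) / (σ√T) = (ln(114.16/99.98) + (0.0501+0.3929²/2)·2.0413) / 0.561352 = (0.132631 + 0.259827) / 0.561352 = 0.699130
d₂ = d₁ − σ√T = 0.699130 − 0.561352 = 0.137778
e^{−rT} = e^{−0.0501·2.0413} = 0.902787
N(d₁) = 0.757765,  N(d₂) = 0.554792
Call price V = S·N(d₁) − K·e^{−rT}·N(d₂) = 86.506402 − 50.075851 = 36.430551
φ(d₁) = (1/√(2π))·e^{−d₁²/2} = 0.312444
ν = S·φ(d₁)·√T = 50.961202

price = 36.430551
ν = 50.961202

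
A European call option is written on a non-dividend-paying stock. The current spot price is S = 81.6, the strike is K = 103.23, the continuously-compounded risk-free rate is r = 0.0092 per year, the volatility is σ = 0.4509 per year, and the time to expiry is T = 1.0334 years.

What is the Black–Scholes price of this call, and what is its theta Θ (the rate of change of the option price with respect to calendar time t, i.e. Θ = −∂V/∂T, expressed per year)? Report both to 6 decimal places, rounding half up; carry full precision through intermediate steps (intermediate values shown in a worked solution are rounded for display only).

σ√T = 0.4509·√1.0334 = 0.458368
d₁ = (ln(S/K) + (r+σ²/2)T) / (σ√T) = (ln(81.6/103.23) + (0.0092+0.4509²/2)·1.0334) / 0.458368 = (-0.235130 + 0.114558) / 0.458368 = -0.263047
d₂ = d₁ − σ√T = -0.263047 − 0.458368 = -0.721415
e^{−rT} = e^{−0.0092·1.0334} = 0.990538
N(d₁) = 0.396257,  N(d₂) = 0.235327
Call price V = S·N(d₁) − K·e^{−rT}·N(d₂) = 32.334593 − 24.062955 = 8.271638
φ(d₁) = (1/√(2π))·e^{−d₁²/2} = 0.385376
Θ = −S·φ(d₁)·σ/(2√T) − r·K·e^{−rT}·N(d₂) = −6.974146 − 0.221379 = -7.195525

price = 8.271638
Θ = -7.195525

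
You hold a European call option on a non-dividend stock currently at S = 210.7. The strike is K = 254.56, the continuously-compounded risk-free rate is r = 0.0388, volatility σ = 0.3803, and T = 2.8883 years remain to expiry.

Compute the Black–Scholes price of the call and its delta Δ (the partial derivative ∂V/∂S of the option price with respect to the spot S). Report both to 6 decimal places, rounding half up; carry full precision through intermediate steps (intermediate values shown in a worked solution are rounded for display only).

price = 47.478650
Δ = 0.580811

σ√T = 0.3803·√2.8883 = 0.646320
d₁ = (ln(S/K) + (r+σ²/2)T) / (σ√T) = (ln(210.7/254.56) + (0.0388+0.3803²/2)·2.8883) / 0.646320 = (-0.189101 + 0.320931) / 0.646320 = 0.203969
d₂ = d₁ − σ√T = 0.203969 − 0.646320 = -0.442350
e^{−rT} = e^{−0.0388·2.8883} = 0.893985
N(d₁) = 0.580811,  N(d₂) = 0.329118
Call price V = S·N(d₁) − K·e^{−rT}·N(d₂) = 122.376938 − 74.898288 = 47.478650
Δ = N(d₁) = 0.580811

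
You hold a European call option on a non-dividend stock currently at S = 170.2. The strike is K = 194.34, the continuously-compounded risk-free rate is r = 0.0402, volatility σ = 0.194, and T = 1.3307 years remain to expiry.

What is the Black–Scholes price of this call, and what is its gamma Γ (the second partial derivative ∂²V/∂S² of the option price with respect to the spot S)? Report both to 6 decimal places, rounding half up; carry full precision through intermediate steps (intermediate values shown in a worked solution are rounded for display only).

price = 9.751948
Γ = 0.010172

σ√T = 0.194·√1.3307 = 0.223791
d₁ = (ln(S/K) + (r+σ²/2)T) / (σ√T) = (ln(170.2/194.34) + (0.0402+0.194²/2)·1.3307) / 0.223791 = (-0.132635 + 0.078535) / 0.223791 = -0.241743
d₂ = d₁ − σ√T = -0.241743 − 0.223791 = -0.465533
e^{−rT} = e^{−0.0402·1.3307} = 0.947911
N(d₁) = 0.404490,  N(d₂) = 0.320775
Call price V = S·N(d₁) − K·e^{−rT}·N(d₂) = 68.844161 − 59.092212 = 9.751948
φ(d₁) = (1/√(2π))·e^{−d₁²/2} = 0.387454
Γ = φ(d₁) / (S·σ·√T) = 0.010172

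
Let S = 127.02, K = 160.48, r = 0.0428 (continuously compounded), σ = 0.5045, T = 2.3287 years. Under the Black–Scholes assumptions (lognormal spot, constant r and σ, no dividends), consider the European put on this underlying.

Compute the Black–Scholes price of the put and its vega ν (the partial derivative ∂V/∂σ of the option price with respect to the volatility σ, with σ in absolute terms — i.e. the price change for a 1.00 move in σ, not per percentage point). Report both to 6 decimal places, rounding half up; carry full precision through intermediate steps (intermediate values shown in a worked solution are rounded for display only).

σ√T = 0.5045·√2.3287 = 0.769871
d₁ = (ln(S/K) + (r+σ²/2)T) / (σ√T) = (ln(127.02/160.48) + (0.0428+0.5045²/2)·2.3287) / 0.769871 = (-0.233825 + 0.396019) / 0.769871 = 0.210677
d₂ = d₁ − σ√T = 0.210677 − 0.769871 = -0.559194
e^{−rT} = e^{−0.0428·2.3287} = 0.905138
N(−d₁) = 0.416570,  N(−d₂) = 0.711985
Put price V = K·e^{−rT}·N(−d₂) − S·N(−d₁) = 103.420469 − 52.912670 = 50.507799
φ(d₁) = (1/√(2π))·e^{−d₁²/2} = 0.390186
ν = S·φ(d₁)·√T = 75.631183

price = 50.507799
ν = 75.631183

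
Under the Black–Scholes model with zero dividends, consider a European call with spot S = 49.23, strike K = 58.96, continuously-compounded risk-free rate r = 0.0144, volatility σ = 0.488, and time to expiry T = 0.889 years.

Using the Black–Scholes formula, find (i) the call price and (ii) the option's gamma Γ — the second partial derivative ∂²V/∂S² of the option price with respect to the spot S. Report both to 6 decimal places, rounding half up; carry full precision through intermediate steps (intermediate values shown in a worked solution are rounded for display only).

σ√T = 0.488·√0.889 = 0.460120
d₁ = (ln(S/K) + (r+σ²/2)T) / (σ√T) = (ln(49.23/58.96) + (0.0144+0.488²/2)·0.889) / 0.460120 = (-0.180356 + 0.118657) / 0.460120 = -0.134094
d₂ = d₁ − σ√T = -0.134094 − 0.460120 = -0.594214
e^{−rT} = e^{−0.0144·0.889} = 0.987280
N(d₁) = 0.446664,  N(d₂) = 0.276185
Call price V = S·N(d₁) − K·e^{−rT}·N(d₂) = 21.989267 − 16.076708 = 5.912559
φ(d₁) = (1/√(2π))·e^{−d₁²/2} = 0.395372
Γ = φ(d₁) / (S·σ·√T) = 0.017454

price = 5.912559
Γ = 0.017454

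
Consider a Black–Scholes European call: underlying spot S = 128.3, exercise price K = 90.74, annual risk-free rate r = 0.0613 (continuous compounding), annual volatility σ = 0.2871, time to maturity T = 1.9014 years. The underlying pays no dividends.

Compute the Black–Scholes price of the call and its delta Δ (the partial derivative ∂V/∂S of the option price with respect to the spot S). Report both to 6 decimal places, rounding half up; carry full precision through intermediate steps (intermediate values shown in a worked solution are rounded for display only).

price = 49.918511
Δ = 0.914233

σ√T = 0.2871·√1.9014 = 0.395886
d₁ = (ln(S/K) + (r+σ²/2)T) / (σ√T) = (ln(128.3/90.74) + (0.0613+0.2871²/2)·1.9014) / 0.395886 = (0.346373 + 0.194919) / 0.395886 = 1.367292
d₂ = d₁ − σ√T = 1.367292 − 0.395886 = 0.971406
e^{−rT} = e^{−0.0613·1.9014} = 0.889980
N(d₁) = 0.914233,  N(d₂) = 0.834327
Call price V = S·N(d₁) − K·e^{−rT}·N(d₂) = 117.296112 − 67.377601 = 49.918511
Δ = N(d₁) = 0.914233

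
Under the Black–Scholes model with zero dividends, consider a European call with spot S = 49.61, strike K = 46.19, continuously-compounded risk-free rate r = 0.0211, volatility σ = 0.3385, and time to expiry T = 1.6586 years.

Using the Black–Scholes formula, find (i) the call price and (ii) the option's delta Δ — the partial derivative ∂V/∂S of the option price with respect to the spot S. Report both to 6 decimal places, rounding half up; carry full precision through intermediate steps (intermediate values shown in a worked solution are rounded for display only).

price = 10.869233
Δ = 0.677995

σ√T = 0.3385·√1.6586 = 0.435943
d₁ = (ln(S/K) + (r+σ²/2)T) / (σ√T) = (ln(49.61/46.19) + (0.0211+0.3385²/2)·1.6586) / 0.435943 = (0.071429 + 0.130020) / 0.435943 = 0.462099
d₂ = d₁ − σ√T = 0.462099 − 0.435943 = 0.026156
e^{−rT} = e^{−0.0211·1.6586} = 0.965609
N(d₁) = 0.677995,  N(d₂) = 0.510434
Call price V = S·N(d₁) − K·e^{−rT}·N(d₂) = 33.635319 − 22.766087 = 10.869233
Δ = N(d₁) = 0.677995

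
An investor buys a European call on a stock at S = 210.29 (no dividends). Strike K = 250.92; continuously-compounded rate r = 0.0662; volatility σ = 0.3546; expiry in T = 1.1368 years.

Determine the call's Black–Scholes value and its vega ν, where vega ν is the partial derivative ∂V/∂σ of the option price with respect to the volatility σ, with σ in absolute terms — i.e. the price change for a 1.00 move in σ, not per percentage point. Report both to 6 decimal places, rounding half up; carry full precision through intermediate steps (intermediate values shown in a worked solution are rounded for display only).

σ√T = 0.3546·√1.1368 = 0.378077
d₁ = (ln(S/K) + (r+σ²/2)T) / (σ√T) = (ln(210.29/250.92) + (0.0662+0.3546²/2)·1.1368) / 0.378077 = (-0.176647 + 0.146727) / 0.378077 = -0.079135
d₂ = d₁ − σ√T = -0.079135 − 0.378077 = -0.457213
e^{−rT} = e^{−0.0662·1.1368} = 0.927506
N(d₁) = 0.468463,  N(d₂) = 0.323759
Call price V = S·N(d₁) − K·e^{−rT}·N(d₂) = 98.512996 − 75.348391 = 23.164605
φ(d₁) = (1/√(2π))·e^{−d₁²/2} = 0.397695
ν = S·φ(d₁)·√T = 89.168377

price = 23.164605
ν = 89.168377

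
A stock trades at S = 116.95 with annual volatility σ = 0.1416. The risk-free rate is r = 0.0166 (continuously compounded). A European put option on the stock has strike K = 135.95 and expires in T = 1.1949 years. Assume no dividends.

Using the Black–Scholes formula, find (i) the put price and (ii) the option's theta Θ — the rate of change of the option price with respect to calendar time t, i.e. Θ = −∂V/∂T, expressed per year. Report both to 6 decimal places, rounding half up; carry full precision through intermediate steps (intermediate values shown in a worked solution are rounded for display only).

σ√T = 0.1416·√1.1949 = 0.154785
d₁ = (ln(S/K) + (r+σ²/2)T) / (σ√T) = (ln(116.95/135.95) + (0.0166+0.1416²/2)·1.1949) / 0.154785 = (-0.150541 + 0.031815) / 0.154785 = -0.767039
d₂ = d₁ − σ√T = -0.767039 − 0.154785 = -0.921824
e^{−rT} = e^{−0.0166·1.1949} = 0.980360
N(−d₁) = 0.778471,  N(−d₂) = 0.821690
Put price V = K·e^{−rT}·N(−d₂) − S·N(−d₁) = 109.514771 − 91.042154 = 18.472617
φ(d₁) = (1/√(2π))·e^{−d₁²/2} = 0.297271
Θ = −S·φ(d₁)·σ/(2√T) + r·K·e^{−rT}·N(−d₂) = −2.251747 + 1.817945 = -0.433802

price = 18.472617
Θ = -0.433802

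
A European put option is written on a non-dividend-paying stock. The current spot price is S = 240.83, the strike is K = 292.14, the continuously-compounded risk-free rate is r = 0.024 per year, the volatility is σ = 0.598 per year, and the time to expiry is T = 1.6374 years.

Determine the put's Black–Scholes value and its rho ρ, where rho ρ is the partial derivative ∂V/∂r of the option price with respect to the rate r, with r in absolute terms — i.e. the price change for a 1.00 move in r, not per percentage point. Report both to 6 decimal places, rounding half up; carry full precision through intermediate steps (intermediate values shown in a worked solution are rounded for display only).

σ√T = 0.598·√1.6374 = 0.765206
d₁ = (ln(S/K) + (r+σ²/2)T) / (σ√T) = (ln(240.83/292.14) + (0.024+0.598²/2)·1.6374) / 0.765206 = (-0.193142 + 0.332068) / 0.765206 = 0.181554
d₂ = d₁ − σ√T = 0.181554 − 0.765206 = -0.583653
e^{−rT} = e^{−0.024·1.6374} = 0.961465
N(−d₁) = 0.427966,  N(−d₂) = 0.720273
Put price V = K·e^{−rT}·N(−d₂) − S·N(−d₁) = 202.311886 − 103.067159 = 99.244727
ρ = −K·T·e^{−rT}·N(−d₂) = -331.265482

price = 99.244727
ρ = -331.265482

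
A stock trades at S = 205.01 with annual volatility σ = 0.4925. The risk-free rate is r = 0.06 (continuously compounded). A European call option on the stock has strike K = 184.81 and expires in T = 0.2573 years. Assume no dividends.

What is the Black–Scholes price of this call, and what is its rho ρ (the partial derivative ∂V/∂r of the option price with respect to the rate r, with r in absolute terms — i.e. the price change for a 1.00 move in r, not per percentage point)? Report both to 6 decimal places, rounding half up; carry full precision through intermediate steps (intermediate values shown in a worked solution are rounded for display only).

price = 32.883380
ρ = 29.855456

σ√T = 0.4925·√0.2573 = 0.249819
d₁ = (ln(S/K) + (r+σ²/2)T) / (σ√T) = (ln(205.01/184.81) + (0.06+0.4925²/2)·0.2573) / 0.249819 = (0.103730 + 0.046643) / 0.249819 = 0.601928
d₂ = d₁ − σ√T = 0.601928 − 0.249819 = 0.352109
e^{−rT} = e^{−0.06·0.2573} = 0.984681
N(d₁) = 0.726389,  N(d₂) = 0.637622
Call price V = S·N(d₁) − K·e^{−rT}·N(d₂) = 148.917021 − 116.033641 = 32.883380
ρ = K·T·e^{−rT}·N(d₂) = 29.855456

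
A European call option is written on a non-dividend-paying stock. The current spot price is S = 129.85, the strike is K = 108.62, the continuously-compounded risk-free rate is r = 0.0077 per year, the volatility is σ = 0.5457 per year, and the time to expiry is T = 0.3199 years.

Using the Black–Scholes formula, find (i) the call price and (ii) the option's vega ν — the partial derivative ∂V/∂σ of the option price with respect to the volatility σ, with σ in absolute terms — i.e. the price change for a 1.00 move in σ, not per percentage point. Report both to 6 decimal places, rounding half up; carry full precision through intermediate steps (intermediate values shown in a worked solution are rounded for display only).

price = 27.770094
ν = 22.269962

σ√T = 0.5457·√0.3199 = 0.308646
d₁ = (ln(S/K) + (r+σ²/2)T) / (σ√T) = (ln(129.85/108.62) + (0.0077+0.5457²/2)·0.3199) / 0.308646 = (0.178524 + 0.050094) / 0.308646 = 0.740715
d₂ = d₁ − σ√T = 0.740715 − 0.308646 = 0.432069
e^{−rT} = e^{−0.0077·0.3199} = 0.997540
N(d₁) = 0.770567,  N(d₂) = 0.667154
Call price V = S·N(d₁) − K·e^{−rT}·N(d₂) = 100.058100 − 72.288007 = 27.770094
φ(d₁) = (1/√(2π))·e^{−d₁²/2} = 0.303229
ν = S·φ(d₁)·√T = 22.269962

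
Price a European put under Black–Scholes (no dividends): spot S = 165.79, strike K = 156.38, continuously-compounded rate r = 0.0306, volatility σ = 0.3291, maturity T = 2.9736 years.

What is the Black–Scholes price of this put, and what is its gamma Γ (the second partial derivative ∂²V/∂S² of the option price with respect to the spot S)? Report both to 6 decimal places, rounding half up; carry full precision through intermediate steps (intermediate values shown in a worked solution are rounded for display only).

price = 24.115193
Γ = 0.003651

σ√T = 0.3291·√2.9736 = 0.567504
d₁ = (ln(S/K) + (r+σ²/2)T) / (σ√T) = (ln(165.79/156.38) + (0.0306+0.3291²/2)·2.9736) / 0.567504 = (0.058433 + 0.252023) / 0.567504 = 0.547054
d₂ = d₁ − σ√T = 0.547054 − 0.567504 = -0.020450
e^{−rT} = e^{−0.0306·2.9736} = 0.913025
N(−d₁) = 0.292171,  N(−d₂) = 0.508158
Put price V = K·e^{−rT}·N(−d₂) − S·N(−d₁) = 72.554172 − 48.438978 = 24.115193
φ(d₁) = (1/√(2π))·e^{−d₁²/2} = 0.343498
Γ = φ(d₁) / (S·σ·√T) = 0.003651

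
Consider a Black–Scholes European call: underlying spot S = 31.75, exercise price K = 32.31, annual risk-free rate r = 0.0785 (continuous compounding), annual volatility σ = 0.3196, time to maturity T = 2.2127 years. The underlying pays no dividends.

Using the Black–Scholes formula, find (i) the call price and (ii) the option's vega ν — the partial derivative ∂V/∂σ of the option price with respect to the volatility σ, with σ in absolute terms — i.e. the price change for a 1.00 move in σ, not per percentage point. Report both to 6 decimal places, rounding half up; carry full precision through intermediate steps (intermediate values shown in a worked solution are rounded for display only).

price = 8.119848
ν = 16.050153

σ√T = 0.3196·√2.2127 = 0.475410
d₁ = (ln(S/K) + (r+σ²/2)T) / (σ√T) = (ln(31.75/32.31) + (0.0785+0.3196²/2)·2.2127) / 0.475410 = (-0.017484 + 0.286704) / 0.475410 = 0.566291
d₂ = d₁ − σ√T = 0.566291 − 0.475410 = 0.090881
e^{−rT} = e^{−0.0785·2.2127} = 0.840552
N(d₁) = 0.714402,  N(d₂) = 0.536206
Call price V = S·N(d₁) − K·e^{−rT}·N(d₂) = 22.682261 − 14.562413 = 8.119848
φ(d₁) = (1/√(2π))·e^{−d₁²/2} = 0.339840
ν = S·φ(d₁)·√T = 16.050153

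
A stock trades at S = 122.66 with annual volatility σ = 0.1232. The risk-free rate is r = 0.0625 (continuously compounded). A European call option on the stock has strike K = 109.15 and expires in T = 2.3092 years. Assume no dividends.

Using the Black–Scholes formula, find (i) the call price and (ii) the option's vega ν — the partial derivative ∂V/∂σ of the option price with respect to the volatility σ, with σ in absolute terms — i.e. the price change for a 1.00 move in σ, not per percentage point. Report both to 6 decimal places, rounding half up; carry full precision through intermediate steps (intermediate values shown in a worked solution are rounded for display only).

price = 28.925234
ν = 24.584647

σ√T = 0.1232·√2.3092 = 0.187215
d₁ = (ln(S/K) + (r+σ²/2)T) / (σ√T) = (ln(122.66/109.15) + (0.0625+0.1232²/2)·2.3092) / 0.187215 = (0.116693 + 0.161850) / 0.187215 = 1.487821
d₂ = d₁ − σ√T = 1.487821 − 0.187215 = 1.300606
e^{−rT} = e^{−0.0625·2.3092} = 0.865606
N(d₁) = 0.931601,  N(d₂) = 0.903303
Call price V = S·N(d₁) − K·e^{−rT}·N(d₂) = 114.270178 − 85.344944 = 28.925234
φ(d₁) = (1/√(2π))·e^{−d₁²/2} = 0.131896
ν = S·φ(d₁)·√T = 24.584647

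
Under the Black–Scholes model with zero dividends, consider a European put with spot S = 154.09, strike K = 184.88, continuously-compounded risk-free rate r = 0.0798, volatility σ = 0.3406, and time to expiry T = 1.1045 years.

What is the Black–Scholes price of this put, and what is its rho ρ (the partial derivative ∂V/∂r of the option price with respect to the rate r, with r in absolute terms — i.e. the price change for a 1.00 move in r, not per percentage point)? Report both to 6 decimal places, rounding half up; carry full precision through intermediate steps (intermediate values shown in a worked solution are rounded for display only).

σ√T = 0.3406·√1.1045 = 0.357954
d₁ = (ln(S/K) + (r+σ²/2)T) / (σ√T) = (ln(154.09/184.88) + (0.0798+0.3406²/2)·1.1045) / 0.357954 = (-0.182170 + 0.152205) / 0.357954 = -0.083713
d₂ = d₁ − σ√T = -0.083713 − 0.357954 = -0.441667
e^{−rT} = e^{−0.0798·1.1045} = 0.915634
N(−d₁) = 0.533358,  N(−d₂) = 0.670635
Put price V = K·e^{−rT}·N(−d₂) − S·N(−d₁) = 113.526644 − 82.185083 = 31.341562
ρ = −K·T·e^{−rT}·N(−d₂) = -125.390179

price = 31.341562
ρ = -125.390179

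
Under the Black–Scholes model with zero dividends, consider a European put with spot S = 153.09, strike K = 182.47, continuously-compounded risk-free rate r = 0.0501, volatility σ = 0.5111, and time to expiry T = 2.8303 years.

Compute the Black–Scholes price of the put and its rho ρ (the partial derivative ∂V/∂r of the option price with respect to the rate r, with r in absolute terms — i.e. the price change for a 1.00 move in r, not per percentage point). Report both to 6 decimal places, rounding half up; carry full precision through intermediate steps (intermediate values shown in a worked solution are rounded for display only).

price = 54.481153
ρ = -304.993722

σ√T = 0.5111·√2.8303 = 0.859849
d₁ = (ln(S/K) + (r+σ²/2)T) / (σ√T) = (ln(153.09/182.47) + (0.0501+0.5111²/2)·2.8303) / 0.859849 = (-0.175560 + 0.511468) / 0.859849 = 0.390660
d₂ = d₁ − σ√T = 0.390660 − 0.859849 = -0.469189
e^{−rT} = e^{−0.0501·2.8303} = 0.867797
N(−d₁) = 0.348024,  N(−d₂) = 0.680533
Put price V = K·e^{−rT}·N(−d₂) − S·N(−d₁) = 107.760210 − 53.279057 = 54.481153
ρ = −K·T·e^{−rT}·N(−d₂) = -304.993722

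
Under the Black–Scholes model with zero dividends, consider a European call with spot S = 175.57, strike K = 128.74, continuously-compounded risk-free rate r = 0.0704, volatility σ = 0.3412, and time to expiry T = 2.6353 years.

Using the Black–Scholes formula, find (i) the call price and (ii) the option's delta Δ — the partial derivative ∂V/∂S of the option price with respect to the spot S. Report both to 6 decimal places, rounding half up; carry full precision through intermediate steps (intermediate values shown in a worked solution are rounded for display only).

price = 76.143204
Δ = 0.879404

σ√T = 0.3412·√2.6353 = 0.553891
d₁ = (ln(S/K) + (r+σ²/2)T) / (σ√T) = (ln(175.57/128.74) + (0.0704+0.3412²/2)·2.6353) / 0.553891 = (0.310243 + 0.338923) / 0.553891 = 1.172010
d₂ = d₁ − σ√T = 1.172010 − 0.553891 = 0.618120
e^{−rT} = e^{−0.0704·2.6353} = 0.830668
N(d₁) = 0.879404,  N(d₂) = 0.731752
Call price V = S·N(d₁) − K·e^{−rT}·N(d₂) = 154.396876 − 78.253671 = 76.143204
Δ = N(d₁) = 0.879404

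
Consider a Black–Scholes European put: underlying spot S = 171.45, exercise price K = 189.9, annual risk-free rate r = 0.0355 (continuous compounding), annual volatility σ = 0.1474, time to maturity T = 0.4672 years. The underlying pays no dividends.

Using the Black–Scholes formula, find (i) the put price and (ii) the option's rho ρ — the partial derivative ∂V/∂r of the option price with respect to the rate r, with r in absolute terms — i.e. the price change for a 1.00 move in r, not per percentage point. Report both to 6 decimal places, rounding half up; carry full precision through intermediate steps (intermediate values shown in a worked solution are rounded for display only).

price = 17.308202
ρ = -71.205067

σ√T = 0.1474·√0.4672 = 0.100751
d₁ = (ln(S/K) + (r+σ²/2)T) / (σ√T) = (ln(171.45/189.9) + (0.0355+0.1474²/2)·0.4672) / 0.100751 = (-0.102206 + 0.021661) / 0.100751 = -0.799447
d₂ = d₁ − σ√T = -0.799447 − 0.100751 = -0.900198
e^{−rT} = e^{−0.0355·0.4672} = 0.983551
N(−d₁) = 0.787984,  N(−d₂) = 0.815992
Put price V = K·e^{−rT}·N(−d₂) − S·N(−d₁) = 152.408107 − 135.099904 = 17.308202
ρ = −K·T·e^{−rT}·N(−d₂) = -71.205067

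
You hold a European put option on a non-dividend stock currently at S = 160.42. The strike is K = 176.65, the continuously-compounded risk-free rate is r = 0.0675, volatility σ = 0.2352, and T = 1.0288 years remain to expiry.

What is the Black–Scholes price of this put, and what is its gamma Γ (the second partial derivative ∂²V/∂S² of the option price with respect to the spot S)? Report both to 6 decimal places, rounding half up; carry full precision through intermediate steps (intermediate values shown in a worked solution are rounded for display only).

σ√T = 0.2352·√1.0288 = 0.238563
d₁ = (ln(S/K) + (r+σ²/2)T) / (σ√T) = (ln(160.42/176.65) + (0.0675+0.2352²/2)·1.0288) / 0.238563 = (-0.096375 + 0.097900) / 0.238563 = 0.006393
d₂ = d₁ − σ√T = 0.006393 − 0.238563 = -0.232170
e^{−rT} = e^{−0.0675·1.0288} = 0.932912
N(−d₁) = 0.497450,  N(−d₂) = 0.591797
Put price V = K·e^{−rT}·N(−d₂) − S·N(−d₁) = 97.527533 − 79.800866 = 17.726667
φ(d₁) = (1/√(2π))·e^{−d₁²/2} = 0.398934
Γ = φ(d₁) / (S·σ·√T) = 0.010424

price = 17.726667
Γ = 0.010424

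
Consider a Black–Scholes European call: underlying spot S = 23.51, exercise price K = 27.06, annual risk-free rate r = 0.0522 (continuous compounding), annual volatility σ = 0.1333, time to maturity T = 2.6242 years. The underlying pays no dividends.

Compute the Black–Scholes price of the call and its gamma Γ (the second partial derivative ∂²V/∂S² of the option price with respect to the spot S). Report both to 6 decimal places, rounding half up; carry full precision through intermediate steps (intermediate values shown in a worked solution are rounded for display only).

σ√T = 0.1333·√2.6242 = 0.215938
d₁ = (ln(S/K) + (r+σ²/2)T) / (σ√T) = (ln(23.51/27.06) + (0.0522+0.1333²/2)·2.6242) / 0.215938 = (-0.140631 + 0.160298) / 0.215938 = 0.091077
d₂ = d₁ − σ√T = 0.091077 − 0.215938 = -0.124860
e^{−rT} = e^{−0.0522·2.6242} = 0.871985
N(d₁) = 0.536284,  N(d₂) = 0.450317
Call price V = S·N(d₁) − K·e^{−rT}·N(d₂) = 12.608047 − 10.625640 = 1.982407
φ(d₁) = (1/√(2π))·e^{−d₁²/2} = 0.397291
Γ = φ(d₁) / (S·σ·√T) = 0.078258

price = 1.982407
Γ = 0.078258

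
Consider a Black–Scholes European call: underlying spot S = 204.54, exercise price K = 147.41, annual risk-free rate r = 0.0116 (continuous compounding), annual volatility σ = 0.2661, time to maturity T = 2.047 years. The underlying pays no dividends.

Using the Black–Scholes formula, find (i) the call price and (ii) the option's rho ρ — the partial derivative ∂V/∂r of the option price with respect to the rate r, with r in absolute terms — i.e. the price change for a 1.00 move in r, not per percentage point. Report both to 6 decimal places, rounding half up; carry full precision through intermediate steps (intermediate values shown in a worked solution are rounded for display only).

σ√T = 0.2661·√2.047 = 0.380718
d₁ = (ln(S/K) + (r+σ²/2)T) / (σ√T) = (ln(204.54/147.41) + (0.0116+0.2661²/2)·2.047) / 0.380718 = (0.327546 + 0.096218) / 0.380718 = 1.113065
d₂ = d₁ − σ√T = 1.113065 − 0.380718 = 0.732346
e^{−rT} = e^{−0.0116·2.047} = 0.976534
N(d₁) = 0.867160,  N(d₂) = 0.768021
Call price V = S·N(d₁) − K·e^{−rT}·N(d₂) = 177.368843 − 110.557414 = 66.811429
ρ = K·T·e^{−rT}·N(d₂) = 226.311026

price = 66.811429
ρ = 226.311026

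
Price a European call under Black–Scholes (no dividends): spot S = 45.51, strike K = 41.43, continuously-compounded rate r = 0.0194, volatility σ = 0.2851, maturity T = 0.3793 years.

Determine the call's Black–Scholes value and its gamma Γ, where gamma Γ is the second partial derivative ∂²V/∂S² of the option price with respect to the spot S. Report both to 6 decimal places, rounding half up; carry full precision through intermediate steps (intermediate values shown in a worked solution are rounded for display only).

σ√T = 0.2851·√0.3793 = 0.175585
d₁ = (ln(S/K) + (r+σ²/2)T) / (σ√T) = (ln(45.51/41.43) + (0.0194+0.2851²/2)·0.3793) / 0.175585 = (0.093927 + 0.022774) / 0.175585 = 0.664636
d₂ = d₁ − σ√T = 0.664636 − 0.175585 = 0.489050
e^{−rT} = e^{−0.0194·0.3793} = 0.992669
N(d₁) = 0.746858,  N(d₂) = 0.687597
Call price V = S·N(d₁) − K·e^{−rT}·N(d₂) = 33.989517 − 28.278289 = 5.711229
φ(d₁) = (1/√(2π))·e^{−d₁²/2} = 0.319880
Γ = φ(d₁) / (S·σ·√T) = 0.040031

price = 5.711229
Γ = 0.040031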